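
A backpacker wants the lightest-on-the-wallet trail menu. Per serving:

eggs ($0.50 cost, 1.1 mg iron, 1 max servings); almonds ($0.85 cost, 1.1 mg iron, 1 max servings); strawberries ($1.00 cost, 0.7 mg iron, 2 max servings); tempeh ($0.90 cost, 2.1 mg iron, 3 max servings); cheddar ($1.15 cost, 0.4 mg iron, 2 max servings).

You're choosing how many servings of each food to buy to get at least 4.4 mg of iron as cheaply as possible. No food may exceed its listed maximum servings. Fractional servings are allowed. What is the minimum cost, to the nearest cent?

$1.89

Cost per mg of iron: tempeh $0.4286, eggs $0.4545, almonds $0.7727, strawberries $1.4286, cheddar $2.8750.
Take 2.095 servings of tempeh: +4.4 mg iron for $1.89 (total $1.89, still need 0.0 mg).
Greedy by cheapest-per-mg is optimal for a single linear constraint, so the minimum cost is $1.89.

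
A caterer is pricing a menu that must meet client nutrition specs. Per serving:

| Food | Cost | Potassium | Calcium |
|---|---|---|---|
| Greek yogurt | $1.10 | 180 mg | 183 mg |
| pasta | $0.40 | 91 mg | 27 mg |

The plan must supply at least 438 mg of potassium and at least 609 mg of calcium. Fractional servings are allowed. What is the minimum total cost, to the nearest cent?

Compare the cost at each extreme point of the feasible region.
Greek yogurt only: max(438/180, 609/183) = 3.328 servings → $3.66.
pasta only: max(438/91, 609/27) = 22.56 servings → $9.02.
Greek yogurt + pasta with both targets exact would need a negative amount; discard.
The minimum over all feasible corners is $3.66.

$3.66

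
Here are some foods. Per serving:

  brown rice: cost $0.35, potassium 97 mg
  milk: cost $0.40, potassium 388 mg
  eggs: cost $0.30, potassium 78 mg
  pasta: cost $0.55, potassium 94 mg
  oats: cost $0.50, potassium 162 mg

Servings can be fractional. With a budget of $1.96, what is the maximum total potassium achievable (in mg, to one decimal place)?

Potassium per dollar: milk 970, oats 324, brown rice 277.1, eggs 260, pasta 170.9.
With no serving limits, spend the whole cost allowance on milk: $1.96 / $0.40 × 388 mg = 1901.2 mg.

1901.2 mg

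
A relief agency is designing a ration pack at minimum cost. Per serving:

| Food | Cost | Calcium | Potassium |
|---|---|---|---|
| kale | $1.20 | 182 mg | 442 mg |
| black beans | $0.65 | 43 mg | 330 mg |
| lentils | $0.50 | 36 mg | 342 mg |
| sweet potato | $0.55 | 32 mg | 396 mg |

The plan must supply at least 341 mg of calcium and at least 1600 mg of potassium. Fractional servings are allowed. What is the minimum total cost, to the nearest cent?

$3.04

Minimising a linear cost over {calcium ≥ 341, potassium ≥ 1600, servings ≥ 0} — the optimum is at a vertex, using one or two foods.
kale only: max(341/182, 1600/442) = 3.62 servings → $4.34.
black beans only: max(341/43, 1600/330) = 7.93 servings → $5.15.
lentils only: max(341/36, 1600/342) = 9.472 servings → $4.74.
sweet potato only: max(341/32, 1600/396) = 10.66 servings → $5.86.
kale + black beans with both tight: 1.065 servings and 3.422 servings → $3.50.
kale + lentils with both tight: 1.274 servings and 3.032 servings → $3.04.
kale + sweet potato with both tight: 1.447 servings and 2.425 servings → $3.07.
black beans + lentils with both targets exact would need a negative amount; discard.
black beans + sweet potato: intersection lies outside the first quadrant.
lentils + sweet potato with both targets exact would need a negative amount; discard.
The minimum over all feasible corners is $3.04.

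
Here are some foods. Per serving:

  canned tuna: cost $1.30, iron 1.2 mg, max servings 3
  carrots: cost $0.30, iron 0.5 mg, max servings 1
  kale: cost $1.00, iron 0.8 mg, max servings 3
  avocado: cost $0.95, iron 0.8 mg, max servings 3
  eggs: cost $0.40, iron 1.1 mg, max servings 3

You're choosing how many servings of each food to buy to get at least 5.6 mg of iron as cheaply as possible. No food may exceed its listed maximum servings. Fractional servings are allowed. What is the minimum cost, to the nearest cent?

Cost per mg of iron: eggs $0.3636, carrots $0.6000, canned tuna $1.0833, avocado $1.1875, kale $1.2500.
Take 3 servings of eggs: +3.3 mg iron for $1.20 (total $1.20, still need 2.3 mg).
Take 1 serving of carrots: +0.5 mg iron for $0.30 (total $1.50, still need 1.8 mg).
Take 1.5 servings of canned tuna: +1.8 mg iron for $1.95 (total $3.45, still need 0.0 mg).
Greedy by cheapest-per-mg is optimal for a single linear constraint, so the minimum cost is $3.45.

$3.45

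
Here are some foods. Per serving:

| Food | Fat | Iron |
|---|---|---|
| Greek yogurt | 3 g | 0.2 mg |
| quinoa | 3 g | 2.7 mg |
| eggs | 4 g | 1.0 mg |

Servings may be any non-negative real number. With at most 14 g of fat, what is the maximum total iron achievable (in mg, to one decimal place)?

12.6 mg

Iron per g fat: quinoa 0.9, eggs 0.25, Greek yogurt 0.06667.
With no serving limits, spend the whole fat allowance on quinoa: 14 g / 3 g × 2.7 mg = 12.6 mg.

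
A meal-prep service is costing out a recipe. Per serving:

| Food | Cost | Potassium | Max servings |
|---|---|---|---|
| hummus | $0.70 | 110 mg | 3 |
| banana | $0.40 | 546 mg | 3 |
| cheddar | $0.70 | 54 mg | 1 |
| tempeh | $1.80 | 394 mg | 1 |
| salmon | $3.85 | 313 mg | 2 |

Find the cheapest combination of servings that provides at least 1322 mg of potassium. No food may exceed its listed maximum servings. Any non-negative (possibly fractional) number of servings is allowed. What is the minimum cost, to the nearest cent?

$0.97

Cost per mg of potassium: banana $0.0007, tempeh $0.0046, hummus $0.0064, salmon $0.0123, cheddar $0.0130.
Take 2.421 servings of banana: +1322.0 mg potassium for $0.97 (total $0.97, still need 0.0 mg).
Filling from the cheapest source first is optimal under one linear minimum: $0.97.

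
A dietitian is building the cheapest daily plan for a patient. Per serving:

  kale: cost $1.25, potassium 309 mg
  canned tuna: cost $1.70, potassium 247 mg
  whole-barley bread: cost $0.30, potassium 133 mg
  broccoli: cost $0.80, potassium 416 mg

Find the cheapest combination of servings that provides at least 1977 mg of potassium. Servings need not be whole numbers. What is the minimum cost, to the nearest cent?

$3.80

Cost per mg of potassium: broccoli $0.0019, whole-barley bread $0.0023, kale $0.0040, canned tuna $0.0069.
With no serving limits, use only broccoli: 1977 mg / 416 mg = 4.752 servings × $0.80 = $3.80.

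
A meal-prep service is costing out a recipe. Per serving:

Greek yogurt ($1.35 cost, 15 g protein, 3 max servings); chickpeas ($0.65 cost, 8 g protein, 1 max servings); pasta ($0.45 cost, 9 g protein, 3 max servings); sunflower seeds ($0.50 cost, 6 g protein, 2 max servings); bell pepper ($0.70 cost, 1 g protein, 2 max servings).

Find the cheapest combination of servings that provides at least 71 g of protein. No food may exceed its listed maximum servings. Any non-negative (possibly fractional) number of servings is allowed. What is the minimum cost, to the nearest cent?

Cost per g of protein: pasta $0.0500, chickpeas $0.0813, sunflower seeds $0.0833, Greek yogurt $0.0900, bell pepper $0.7000.
Take 3 servings of pasta: +27.0 g protein for $1.35 (total $1.35, still need 44.0 g).
Take 1 serving of chickpeas: +8.0 g protein for $0.65 (total $2.00, still need 36.0 g).
Take 2 servings of sunflower seeds: +12.0 g protein for $1.00 (total $3.00, still need 24.0 g).
Take 1.6 servings of Greek yogurt: +24.0 g protein for $2.16 (total $5.16, still need 0.0 g).
Filling from the cheapest source first is optimal under one linear minimum: $5.16.

$5.16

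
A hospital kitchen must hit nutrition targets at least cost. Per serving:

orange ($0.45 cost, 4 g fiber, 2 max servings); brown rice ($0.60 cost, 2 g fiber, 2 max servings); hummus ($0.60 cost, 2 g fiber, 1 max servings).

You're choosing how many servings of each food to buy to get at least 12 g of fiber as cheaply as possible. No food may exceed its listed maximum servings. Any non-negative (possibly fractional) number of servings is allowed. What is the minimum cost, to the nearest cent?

Cost per g of fiber: orange $0.1125, brown rice $0.3000, hummus $0.3000.
Take 2 servings of orange: +8.0 g fiber for $0.90 (total $0.90, still need 4.0 g).
Take 2 servings of brown rice: +4.0 g fiber for $1.20 (total $2.10, still need 0.0 g).
Filling from the cheapest source first is optimal under one linear minimum: $2.10.

$2.10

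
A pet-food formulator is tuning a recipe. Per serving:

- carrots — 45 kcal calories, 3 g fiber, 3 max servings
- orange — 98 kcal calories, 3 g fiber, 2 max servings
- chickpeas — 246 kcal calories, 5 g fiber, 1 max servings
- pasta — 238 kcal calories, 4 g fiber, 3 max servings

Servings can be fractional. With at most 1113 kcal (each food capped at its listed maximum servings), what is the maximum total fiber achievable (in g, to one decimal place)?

29.0 g

Fiber per kcal: carrots 0.06667, orange 0.03061, chickpeas 0.02033, pasta 0.01681.
Take 3 servings of carrots: uses 135 kcal, +9.0 g fiber (running total 9.0 g).
Take 2 servings of orange: uses 196 kcal, +6.0 g fiber (running total 15.0 g).
Take 1 serving of chickpeas: uses 246 kcal, +5.0 g fiber (running total 20.0 g).
Take 2.252 servings of pasta: uses 536 kcal, +9.0 g fiber (running total 29.0 g).
Greedy by best ratio exhausts the calories allowance optimally: 29.0 g.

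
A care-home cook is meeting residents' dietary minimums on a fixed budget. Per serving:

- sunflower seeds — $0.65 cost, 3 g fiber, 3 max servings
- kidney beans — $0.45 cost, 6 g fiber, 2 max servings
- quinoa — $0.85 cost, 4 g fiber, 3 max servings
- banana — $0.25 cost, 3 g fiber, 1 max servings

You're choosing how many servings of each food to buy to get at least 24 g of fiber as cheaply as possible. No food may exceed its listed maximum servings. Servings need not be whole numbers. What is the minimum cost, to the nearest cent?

Cost per g of fiber: kidney beans $0.0750, banana $0.0833, quinoa $0.2125, sunflower seeds $0.2167.
Take 2 servings of kidney beans: +12.0 g fiber for $0.90 (total $0.90, still need 12.0 g).
Take 1 serving of banana: +3.0 g fiber for $0.25 (total $1.15, still need 9.0 g).
Take 2.25 servings of quinoa: +9.0 g fiber for $1.91 (total $3.06, still need 0.0 g).
Filling from the cheapest source first is optimal under one linear minimum: $3.06.

$3.06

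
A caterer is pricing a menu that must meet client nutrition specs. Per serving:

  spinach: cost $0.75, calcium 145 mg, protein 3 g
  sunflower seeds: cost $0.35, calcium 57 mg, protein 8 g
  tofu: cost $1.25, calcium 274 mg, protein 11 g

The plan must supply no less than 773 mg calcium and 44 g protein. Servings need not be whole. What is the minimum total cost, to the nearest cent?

$3.73

Two binding constraints pin down two serving amounts, so the optimal mix uses at most two foods. The candidates are each food alone (scaled to the tighter of calcium/protein) and each pair with both constraints tight.
spinach only: max(773/145, 44/3) = 14.67 servings → $11.00.
sunflower seeds only: max(773/57, 44/8) = 13.56 servings → $4.75.
tofu only: max(773/274, 44/11) = 4 servings → $5.00.
spinach + sunflower seeds with both tight: 3.717 servings and 4.106 servings → $4.22.
spinach + tofu with both targets exact would need a negative amount; discard.
sunflower seeds + tofu with both tight: 2.27 servings and 2.349 servings → $3.73.
So the least-cost plan costs $3.73.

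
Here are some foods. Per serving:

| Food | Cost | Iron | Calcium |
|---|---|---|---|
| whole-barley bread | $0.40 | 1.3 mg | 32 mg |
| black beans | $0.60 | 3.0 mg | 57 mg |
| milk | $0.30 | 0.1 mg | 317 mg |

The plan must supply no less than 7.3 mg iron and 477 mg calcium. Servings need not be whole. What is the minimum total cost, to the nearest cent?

$1.76

For a min-cost LP with two ≥-constraints, a basic feasible solution has at most two positive variables.
whole-barley bread only: max(7.3/1.3, 477/32) = 14.91 servings → $5.96.
black beans only: max(7.3/3.0, 477/57) = 8.368 servings → $5.02.
milk only: max(7.3/0.1, 477/317) = 73 servings → $21.90.
whole-barley bread + black beans: the both-tight solution has a negative serving — not a feasible corner.
whole-barley bread + milk with both tight: 5.543 servings and 0.9452 servings → $2.50.
black beans + milk with both tight: 2.398 servings and 1.074 servings → $1.76.
Cheapest feasible corner: $1.76.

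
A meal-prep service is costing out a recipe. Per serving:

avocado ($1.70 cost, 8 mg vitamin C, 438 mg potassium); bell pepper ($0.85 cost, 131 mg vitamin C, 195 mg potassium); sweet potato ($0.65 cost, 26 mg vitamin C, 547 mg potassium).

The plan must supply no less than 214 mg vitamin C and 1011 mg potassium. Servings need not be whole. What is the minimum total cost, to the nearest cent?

$2.04

This is a tiny linear program; its minimum lies at a vertex of the feasible set. List the vertices and price them.
avocado only: max(214/8, 1011/438) = 26.75 servings → $45.48.
bell pepper only: max(214/131, 1011/195) = 5.185 servings → $4.41.
sweet potato only: max(214/26, 1011/547) = 8.231 servings → $5.35.
avocado + bell pepper with both tight: 1.625 servings and 1.534 servings → $4.07.
avocado + sweet potato: the both-tight solution has a negative serving — not a feasible corner.
bell pepper + sweet potato with both tight: 1.363 servings and 1.362 servings → $2.04.
Cheapest feasible corner: $2.04.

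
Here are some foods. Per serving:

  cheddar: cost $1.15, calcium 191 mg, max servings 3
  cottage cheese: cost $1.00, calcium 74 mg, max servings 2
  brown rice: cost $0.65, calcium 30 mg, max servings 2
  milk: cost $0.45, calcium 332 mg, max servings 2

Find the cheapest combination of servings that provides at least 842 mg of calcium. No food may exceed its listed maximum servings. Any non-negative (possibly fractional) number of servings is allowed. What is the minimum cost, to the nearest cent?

Cost per mg of calcium: milk $0.0014, cheddar $0.0060, cottage cheese $0.0135, brown rice $0.0217.
Take 2 servings of milk: +664.0 mg calcium for $0.90 (total $0.90, still need 178.0 mg).
Take 0.9319 servings of cheddar: +178.0 mg calcium for $1.07 (total $1.97, still need 0.0 mg).
Filling from the cheapest source first is optimal under one linear minimum: $1.97.

$1.97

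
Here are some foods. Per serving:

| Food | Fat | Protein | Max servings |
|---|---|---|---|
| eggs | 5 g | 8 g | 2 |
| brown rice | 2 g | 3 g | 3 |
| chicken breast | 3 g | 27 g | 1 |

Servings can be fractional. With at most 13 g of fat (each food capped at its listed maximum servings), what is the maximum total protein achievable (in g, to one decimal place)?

43.0 g

Protein per g fat: chicken breast 9, eggs 1.6, brown rice 1.5.
Take 1 serving of chicken breast: uses 3 g fat, +27.0 g protein (running total 27.0 g).
Take 2 servings of eggs: uses 10 g fat, +16.0 g protein (running total 43.0 g).
Greedy by best ratio exhausts the fat allowance optimally: 43.0 g.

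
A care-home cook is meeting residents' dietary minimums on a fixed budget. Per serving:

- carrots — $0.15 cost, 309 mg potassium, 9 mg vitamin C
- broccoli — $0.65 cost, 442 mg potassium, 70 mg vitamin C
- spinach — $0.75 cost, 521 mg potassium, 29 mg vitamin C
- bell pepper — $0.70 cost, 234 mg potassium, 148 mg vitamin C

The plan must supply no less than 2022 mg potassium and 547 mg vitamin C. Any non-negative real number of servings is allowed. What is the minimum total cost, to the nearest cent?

Check every corner: each single food scaled to meet both minima, and each pair solved so both constraints bind.
carrots only: max(2022/309, 547/9) = 60.78 servings → $9.12.
broccoli only: max(2022/442, 547/70) = 7.814 servings → $5.08.
spinach only: max(2022/521, 547/29) = 18.86 servings → $14.15.
bell pepper only: max(2022/234, 547/148) = 8.641 servings → $6.05.
carrots + broccoli with both targets exact would need a negative amount; discard.
carrots + spinach with both targets exact would need a negative amount; discard.
carrots + bell pepper with both tight: 3.926 servings and 3.457 servings → $3.01.
broccoli + spinach with both targets exact would need a negative amount; discard.
broccoli + bell pepper with both tight: 3.492 servings and 2.044 servings → $3.70.
spinach + bell pepper with both tight: 2.435 servings and 3.219 servings → $4.08.
The minimum over all feasible corners is $3.01.

$3.01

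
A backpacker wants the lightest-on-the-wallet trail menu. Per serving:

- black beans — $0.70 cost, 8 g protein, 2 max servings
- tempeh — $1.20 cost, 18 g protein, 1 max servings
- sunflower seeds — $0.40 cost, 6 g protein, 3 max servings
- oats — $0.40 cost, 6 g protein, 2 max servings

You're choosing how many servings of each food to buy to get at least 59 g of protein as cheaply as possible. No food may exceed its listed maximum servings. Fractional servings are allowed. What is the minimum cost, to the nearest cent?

Cost per g of protein: tempeh $0.0667, sunflower seeds $0.0667, oats $0.0667, black beans $0.0875.
Take 1 serving of tempeh: +18.0 g protein for $1.20 (total $1.20, still need 41.0 g).
Take 3 servings of sunflower seeds: +18.0 g protein for $1.20 (total $2.40, still need 23.0 g).
Take 2 servings of oats: +12.0 g protein for $0.80 (total $3.20, still need 11.0 g).
Take 1.375 servings of black beans: +11.0 g protein for $0.96 (total $4.16, still need 0.0 g).
Greedy by cheapest-per-g is optimal for a single linear constraint, so the minimum cost is $4.16.

$4.16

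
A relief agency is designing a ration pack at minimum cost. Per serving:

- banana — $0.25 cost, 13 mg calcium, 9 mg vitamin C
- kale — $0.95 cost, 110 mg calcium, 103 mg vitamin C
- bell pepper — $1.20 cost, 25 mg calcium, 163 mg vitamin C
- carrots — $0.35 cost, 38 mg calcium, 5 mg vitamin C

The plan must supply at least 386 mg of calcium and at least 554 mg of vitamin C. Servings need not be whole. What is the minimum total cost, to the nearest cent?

Check every corner: each single food scaled to meet both minima, and each pair solved so both constraints bind.
banana only: max(386/13, 554/9) = 61.56 servings → $15.39.
kale only: max(386/110, 554/103) = 5.379 servings → $5.11.
bell pepper only: max(386/25, 554/163) = 15.44 servings → $18.53.
carrots only: max(386/38, 554/5) = 110.8 servings → $38.78.
banana + kale: the both-tight solution has a negative serving — not a feasible corner.
banana + bell pepper with both tight: 25.91 servings and 1.968 servings → $8.84.
banana + carrots: intersection lies outside the first quadrant.
kale + bell pepper with both tight: 3.196 servings and 1.379 servings → $4.69.
kale + carrots with both targets exact would need a negative amount; discard.
bell pepper + carrots with both tight: 3.151 servings and 8.085 servings → $6.61.
So the least-cost plan costs $4.69.

$4.69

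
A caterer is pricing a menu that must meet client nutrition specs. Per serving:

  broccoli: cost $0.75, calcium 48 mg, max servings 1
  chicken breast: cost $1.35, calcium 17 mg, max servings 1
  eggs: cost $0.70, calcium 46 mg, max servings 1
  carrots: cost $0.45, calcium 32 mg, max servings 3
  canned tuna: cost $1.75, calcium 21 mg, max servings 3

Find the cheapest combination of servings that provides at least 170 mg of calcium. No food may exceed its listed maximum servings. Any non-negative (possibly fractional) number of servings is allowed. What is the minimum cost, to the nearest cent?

$2.49

Cost per mg of calcium: carrots $0.0141, eggs $0.0152, broccoli $0.0156, chicken breast $0.0794, canned tuna $0.0833.
Take 3 servings of carrots: +96.0 mg calcium for $1.35 (total $1.35, still need 74.0 mg).
Take 1 serving of eggs: +46.0 mg calcium for $0.70 (total $2.05, still need 28.0 mg).
Take 0.5833 servings of broccoli: +28.0 mg calcium for $0.44 (total $2.49, still need 0.0 mg).
Filling from the cheapest source first is optimal under one linear minimum: $2.49.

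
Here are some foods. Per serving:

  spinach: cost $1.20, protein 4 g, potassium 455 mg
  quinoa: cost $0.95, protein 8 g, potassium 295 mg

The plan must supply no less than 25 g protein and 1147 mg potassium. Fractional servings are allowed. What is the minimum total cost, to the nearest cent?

Compare the cost at each extreme point of the feasible region.
spinach only: max(25/4, 1147/455) = 6.25 servings → $7.50.
quinoa only: max(25/8, 1147/295) = 3.888 servings → $3.69.
spinach + quinoa with both tight: 0.7321 servings and 2.759 servings → $3.50.
The minimum over all feasible corners is $3.50.

$3.50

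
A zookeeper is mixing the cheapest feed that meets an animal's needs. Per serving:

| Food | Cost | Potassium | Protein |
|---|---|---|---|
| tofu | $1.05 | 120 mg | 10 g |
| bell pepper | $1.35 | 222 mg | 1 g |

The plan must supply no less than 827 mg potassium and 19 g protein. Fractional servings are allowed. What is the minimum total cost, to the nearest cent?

$5.55

For a min-cost LP with two ≥-constraints, a basic feasible solution has at most two positive variables.
tofu only: max(827/120, 19/10) = 6.892 servings → $7.24.
bell pepper only: max(827/222, 19/1) = 19 servings → $25.65.
tofu + bell pepper with both tight: 1.615 servings and 2.852 servings → $5.55.
Cheapest feasible corner: $5.55.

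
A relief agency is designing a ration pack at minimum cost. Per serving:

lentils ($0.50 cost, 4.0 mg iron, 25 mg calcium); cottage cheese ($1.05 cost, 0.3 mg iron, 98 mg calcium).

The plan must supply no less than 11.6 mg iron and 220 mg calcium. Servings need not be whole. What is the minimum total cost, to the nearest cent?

Minimising a linear cost over {iron ≥ 11.6, calcium ≥ 220, servings ≥ 0} — the optimum is at a vertex, using one or two foods.
lentils only: max(11.6/4.0, 220/25) = 8.8 servings → $4.40.
cottage cheese only: max(11.6/0.3, 220/98) = 38.67 servings → $40.60.
lentils + cottage cheese with both tight: 2.785 servings and 1.534 servings → $3.00.
The minimum over all feasible corners is $3.00.

$3.00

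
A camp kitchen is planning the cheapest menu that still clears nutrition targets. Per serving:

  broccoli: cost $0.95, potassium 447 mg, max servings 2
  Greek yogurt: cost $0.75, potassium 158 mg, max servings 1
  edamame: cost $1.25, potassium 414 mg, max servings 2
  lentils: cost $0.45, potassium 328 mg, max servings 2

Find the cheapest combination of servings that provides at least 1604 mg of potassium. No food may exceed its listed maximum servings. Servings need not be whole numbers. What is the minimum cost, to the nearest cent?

Cost per mg of potassium: lentils $0.0014, broccoli $0.0021, edamame $0.0030, Greek yogurt $0.0047.
Take 2 servings of lentils: +656.0 mg potassium for $0.90 (total $0.90, still need 948.0 mg).
Take 2 servings of broccoli: +894.0 mg potassium for $1.90 (total $2.80, still need 54.0 mg).
Take 0.1304 servings of edamame: +54.0 mg potassium for $0.16 (total $2.96, still need 0.0 mg).
Filling from the cheapest source first is optimal under one linear minimum: $2.96.

$2.96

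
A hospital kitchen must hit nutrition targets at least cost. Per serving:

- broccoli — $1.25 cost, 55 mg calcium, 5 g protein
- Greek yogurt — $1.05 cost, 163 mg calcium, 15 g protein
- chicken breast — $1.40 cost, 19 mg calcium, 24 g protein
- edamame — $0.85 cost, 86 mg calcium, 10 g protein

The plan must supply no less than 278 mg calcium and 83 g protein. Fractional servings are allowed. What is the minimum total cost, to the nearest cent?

A basic optimal solution has at most two foods positive. Try each food alone and each pair with both targets met exactly.
broccoli only: max(278/55, 83/5) = 16.6 servings → $20.75.
Greek yogurt only: max(278/163, 83/15) = 5.533 servings → $5.81.
chicken breast only: max(278/19, 83/24) = 14.63 servings → $20.48.
edamame only: max(278/86, 83/10) = 8.3 servings → $7.05.
broccoli + Greek yogurt: intersection lies outside the first quadrant.
broccoli + chicken breast with both tight: 4.159 servings and 2.592 servings → $8.83.
broccoli + edamame: the both-tight solution has a negative serving — not a feasible corner.
Greek yogurt + chicken breast with both tight: 1.405 servings and 2.58 servings → $5.09.
Greek yogurt + edamame: intersection lies outside the first quadrant.
chicken breast + edamame with both tight: 2.326 servings and 2.719 servings → $5.57.
So the least-cost plan costs $5.09.

$5.09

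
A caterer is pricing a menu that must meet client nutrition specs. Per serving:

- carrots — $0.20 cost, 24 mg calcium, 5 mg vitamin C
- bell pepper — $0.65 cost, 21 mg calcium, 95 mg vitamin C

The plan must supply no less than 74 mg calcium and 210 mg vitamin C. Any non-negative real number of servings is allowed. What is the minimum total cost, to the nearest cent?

carrots only: max(74/24, 210/5) = 42 servings → $8.40.
bell pepper only: max(74/21, 210/95) = 3.524 servings → $2.29.
carrots + bell pepper with both tight: 1.205 servings and 2.147 servings → $1.64.
Cheapest feasible corner: $1.64.

$1.64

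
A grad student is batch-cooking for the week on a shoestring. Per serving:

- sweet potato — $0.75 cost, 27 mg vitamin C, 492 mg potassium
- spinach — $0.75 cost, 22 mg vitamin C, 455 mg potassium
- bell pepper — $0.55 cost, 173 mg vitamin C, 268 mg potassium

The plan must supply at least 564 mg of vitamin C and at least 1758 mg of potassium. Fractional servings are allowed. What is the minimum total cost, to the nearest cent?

Minimising a linear cost over {vitamin C ≥ 564, potassium ≥ 1758, servings ≥ 0} — the optimum is at a vertex, using one or two foods.
sweet potato only: max(564/27, 1758/492) = 20.89 servings → $15.67.
spinach only: max(564/22, 1758/455) = 25.64 servings → $19.23.
bell pepper only: max(564/173, 1758/268) = 6.56 servings → $3.61.
sweet potato + spinach: the both-tight solution has a negative serving — not a feasible corner.
sweet potato + bell pepper with both tight: 1.964 servings and 2.954 servings → $3.10.
spinach + bell pepper with both tight: 2.101 servings and 2.993 servings → $3.22.
The minimum over all feasible corners is $3.10.

$3.10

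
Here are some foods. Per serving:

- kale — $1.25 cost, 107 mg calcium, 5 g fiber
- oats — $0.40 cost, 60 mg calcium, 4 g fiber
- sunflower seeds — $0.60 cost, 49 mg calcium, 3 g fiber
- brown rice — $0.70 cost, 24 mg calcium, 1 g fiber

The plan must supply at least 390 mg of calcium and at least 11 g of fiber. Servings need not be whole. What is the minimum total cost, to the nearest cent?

$2.60

kale only: max(390/107, 11/5) = 3.645 servings → $4.56.
oats only: max(390/60, 11/4) = 6.5 servings → $2.60.
sunflower seeds only: max(390/49, 11/3) = 7.959 servings → $4.78.
brown rice only: max(390/24, 11/1) = 16.25 servings → $11.38.
kale + oats: the both-tight solution has a negative serving — not a feasible corner.
kale + sunflower seeds: intersection lies outside the first quadrant.
kale + brown rice: the both-tight solution has a negative serving — not a feasible corner.
oats + sunflower seeds: the both-tight solution has a negative serving — not a feasible corner.
oats + brown rice with both targets exact would need a negative amount; discard.
sunflower seeds + brown rice with both targets exact would need a negative amount; discard.
The minimum over all feasible corners is $2.60.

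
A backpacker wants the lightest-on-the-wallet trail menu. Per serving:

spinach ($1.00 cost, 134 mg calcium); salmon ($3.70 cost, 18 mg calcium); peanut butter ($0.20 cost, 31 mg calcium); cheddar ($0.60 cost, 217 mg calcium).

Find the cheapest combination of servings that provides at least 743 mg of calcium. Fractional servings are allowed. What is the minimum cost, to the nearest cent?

$2.05

Cost per mg of calcium: cheddar $0.0028, peanut butter $0.0065, spinach $0.0075, salmon $0.2056.
With no serving limits, use only cheddar: 743 mg / 217 mg = 3.424 servings × $0.60 = $2.05.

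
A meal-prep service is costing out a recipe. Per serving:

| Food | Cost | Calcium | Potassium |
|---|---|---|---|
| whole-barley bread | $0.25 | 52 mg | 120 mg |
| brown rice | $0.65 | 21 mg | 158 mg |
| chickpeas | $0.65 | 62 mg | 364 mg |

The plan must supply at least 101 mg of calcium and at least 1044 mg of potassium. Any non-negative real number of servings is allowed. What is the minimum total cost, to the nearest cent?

$1.86

A basic optimal solution has at most two foods positive. Try each food alone and each pair with both targets met exactly.
whole-barley bread only: max(101/52, 1044/120) = 8.7 servings → $2.17.
brown rice only: max(101/21, 1044/158) = 6.608 servings → $4.29.
chickpeas only: max(101/62, 1044/364) = 2.868 servings → $1.86.
whole-barley bread + brown rice with both targets exact would need a negative amount; discard.
whole-barley bread + chickpeas: intersection lies outside the first quadrant.
brown rice + chickpeas with both targets exact would need a negative amount; discard.
Cheapest feasible corner: $1.86.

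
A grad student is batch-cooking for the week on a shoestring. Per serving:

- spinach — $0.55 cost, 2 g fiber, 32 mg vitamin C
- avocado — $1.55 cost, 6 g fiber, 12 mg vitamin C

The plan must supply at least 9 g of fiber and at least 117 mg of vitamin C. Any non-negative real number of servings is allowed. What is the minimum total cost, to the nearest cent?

$2.44

Compare the cost at each extreme point of the feasible region.
spinach only: max(9/2, 117/32) = 4.5 servings → $2.48.
avocado only: max(9/6, 117/12) = 9.75 servings → $15.11.
spinach + avocado with both tight: 3.536 servings and 0.3214 servings → $2.44.
The minimum over all feasible corners is $2.44.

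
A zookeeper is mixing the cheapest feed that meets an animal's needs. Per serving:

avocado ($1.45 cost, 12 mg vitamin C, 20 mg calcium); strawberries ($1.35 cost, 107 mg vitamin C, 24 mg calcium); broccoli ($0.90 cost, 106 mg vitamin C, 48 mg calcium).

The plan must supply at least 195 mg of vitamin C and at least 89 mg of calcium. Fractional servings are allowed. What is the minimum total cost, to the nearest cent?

$1.67

A basic optimal solution has at most two foods positive. Try each food alone and each pair with both targets met exactly.
avocado only: max(195/12, 89/20) = 16.25 servings → $23.56.
strawberries only: max(195/107, 89/24) = 3.708 servings → $5.01.
broccoli only: max(195/106, 89/48) = 1.854 servings → $1.67.
avocado + strawberries with both tight: 2.615 servings and 1.529 servings → $5.86.
avocado + broccoli with both tight: 0.04793 servings and 1.834 servings → $1.72.
strawberries + broccoli: the both-tight solution has a negative serving — not a feasible corner.
So the least-cost plan costs $1.67.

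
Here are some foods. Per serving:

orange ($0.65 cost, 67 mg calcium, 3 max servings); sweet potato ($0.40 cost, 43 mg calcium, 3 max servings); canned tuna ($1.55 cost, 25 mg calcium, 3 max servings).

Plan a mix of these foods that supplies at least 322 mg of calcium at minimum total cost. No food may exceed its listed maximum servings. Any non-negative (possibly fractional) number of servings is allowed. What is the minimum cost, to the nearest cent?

Cost per mg of calcium: sweet potato $0.0093, orange $0.0097, canned tuna $0.0620.
Take 3 servings of sweet potato: +129.0 mg calcium for $1.20 (total $1.20, still need 193.0 mg).
Take 2.881 servings of orange: +193.0 mg calcium for $1.87 (total $3.07, still need 0.0 mg).
Filling from the cheapest source first is optimal under one linear minimum: $3.07.

$3.07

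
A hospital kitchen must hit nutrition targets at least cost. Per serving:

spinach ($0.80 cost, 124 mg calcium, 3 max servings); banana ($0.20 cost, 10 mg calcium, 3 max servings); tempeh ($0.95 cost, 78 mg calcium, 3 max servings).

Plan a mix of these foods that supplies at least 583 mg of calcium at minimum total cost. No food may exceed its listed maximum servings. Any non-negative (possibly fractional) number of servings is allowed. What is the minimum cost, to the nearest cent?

$4.97

Cost per mg of calcium: spinach $0.0065, tempeh $0.0122, banana $0.0200.
Take 3 servings of spinach: +372.0 mg calcium for $2.40 (total $2.40, still need 211.0 mg).
Take 2.705 servings of tempeh: +211.0 mg calcium for $2.57 (total $4.97, still need 0.0 mg).
Filling from the cheapest source first is optimal under one linear minimum: $4.97.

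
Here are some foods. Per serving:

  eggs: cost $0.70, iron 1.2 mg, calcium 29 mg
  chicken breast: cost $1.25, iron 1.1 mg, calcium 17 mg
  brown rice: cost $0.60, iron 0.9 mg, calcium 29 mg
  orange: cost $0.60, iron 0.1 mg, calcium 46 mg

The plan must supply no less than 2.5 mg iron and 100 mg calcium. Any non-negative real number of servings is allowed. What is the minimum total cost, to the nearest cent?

Minimising a linear cost over {iron ≥ 2.5, calcium ≥ 100, servings ≥ 0} — the optimum is at a vertex, using one or two foods.
eggs only: max(2.5/1.2, 100/29) = 3.448 servings → $2.41.
chicken breast only: max(2.5/1.1, 100/17) = 5.882 servings → $7.35.
brown rice only: max(2.5/0.9, 100/29) = 3.448 servings → $2.07.
orange only: max(2.5/0.1, 100/46) = 25 servings → $15.00.
eggs + chicken breast: the both-tight solution has a negative serving — not a feasible corner.
eggs + brown rice: the both-tight solution has a negative serving — not a feasible corner.
eggs + orange with both tight: 2.008 servings and 0.9082 servings → $1.95.
chicken breast + brown rice with both targets exact would need a negative amount; discard.
chicken breast + orange with both tight: 2.147 servings and 1.38 servings → $3.51.
brown rice + orange with both tight: 2.727 servings and 0.4545 servings → $1.91.
The minimum over all feasible corners is $1.91.

$1.91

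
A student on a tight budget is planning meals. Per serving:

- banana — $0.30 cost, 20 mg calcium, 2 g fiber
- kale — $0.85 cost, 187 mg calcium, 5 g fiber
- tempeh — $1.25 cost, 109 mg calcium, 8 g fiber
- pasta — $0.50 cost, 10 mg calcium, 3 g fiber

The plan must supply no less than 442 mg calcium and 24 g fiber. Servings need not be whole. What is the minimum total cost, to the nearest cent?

This is a tiny linear program; its minimum lies at a vertex of the feasible set. List the vertices and price them.
banana only: max(442/20, 24/2) = 22.1 servings → $6.63.
kale only: max(442/187, 24/5) = 4.8 servings → $4.08.
tempeh only: max(442/109, 24/8) = 4.055 servings → $5.07.
pasta only: max(442/10, 24/3) = 44.2 servings → $22.10.
banana + kale with both tight: 8.314 servings and 1.474 servings → $3.75.
banana + tempeh: the both-tight solution has a negative serving — not a feasible corner.
banana + pasta: intersection lies outside the first quadrant.
kale + tempeh with both tight: 0.9674 servings and 2.395 servings → $3.82.
kale + pasta with both tight: 2.125 servings and 4.458 servings → $4.04.
tempeh + pasta with both targets exact would need a negative amount; discard.
The minimum over all feasible corners is $3.75.

$3.75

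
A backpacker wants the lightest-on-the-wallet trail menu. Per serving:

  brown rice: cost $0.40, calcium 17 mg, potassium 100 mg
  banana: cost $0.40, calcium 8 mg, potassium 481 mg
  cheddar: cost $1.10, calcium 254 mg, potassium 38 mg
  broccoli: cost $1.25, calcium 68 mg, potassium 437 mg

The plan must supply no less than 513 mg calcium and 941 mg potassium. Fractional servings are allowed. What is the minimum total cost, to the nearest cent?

Check every corner: each single food scaled to meet both minima, and each pair solved so both constraints bind.
brown rice only: max(513/17, 941/100) = 30.18 servings → $12.07.
banana only: max(513/8, 941/481) = 64.12 servings → $25.65.
cheddar only: max(513/254, 941/38) = 24.76 servings → $27.24.
broccoli only: max(513/68, 941/437) = 7.544 servings → $9.43.
brown rice + banana: the both-tight solution has a negative serving — not a feasible corner.
brown rice + cheddar with both tight: 8.868 servings and 1.426 servings → $5.12.
brown rice + broccoli: intersection lies outside the first quadrant.
banana + cheddar with both tight: 1.801 servings and 1.963 servings → $2.88.
banana + broccoli: the both-tight solution has a negative serving — not a feasible corner.
cheddar + broccoli with both tight: 1.478 servings and 2.025 servings → $4.16.
So the least-cost plan costs $2.88.

$2.88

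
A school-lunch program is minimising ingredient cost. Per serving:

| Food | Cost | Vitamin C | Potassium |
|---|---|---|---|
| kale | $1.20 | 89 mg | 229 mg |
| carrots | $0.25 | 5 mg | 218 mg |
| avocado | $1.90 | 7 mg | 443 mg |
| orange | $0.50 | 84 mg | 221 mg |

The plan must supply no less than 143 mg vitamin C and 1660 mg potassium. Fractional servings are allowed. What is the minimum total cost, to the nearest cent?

$2.23

kale only: max(143/89, 1660/229) = 7.249 servings → $8.70.
carrots only: max(143/5, 1660/218) = 28.6 servings → $7.15.
avocado only: max(143/7, 1660/443) = 20.43 servings → $38.81.
orange only: max(143/84, 1660/221) = 7.511 servings → $3.76.
kale + carrots with both tight: 1.253 servings and 6.299 servings → $3.08.
kale + avocado with both tight: 1.368 servings and 3.04 servings → $7.42.
kale + orange: intersection lies outside the first quadrant.
carrots + avocado: the both-tight solution has a negative serving — not a feasible corner.
carrots + orange with both tight: 6.267 servings and 1.329 servings → $2.23.
avocado + orange with both tight: 3.024 servings and 1.45 servings → $6.47.
So the least-cost plan costs $2.23.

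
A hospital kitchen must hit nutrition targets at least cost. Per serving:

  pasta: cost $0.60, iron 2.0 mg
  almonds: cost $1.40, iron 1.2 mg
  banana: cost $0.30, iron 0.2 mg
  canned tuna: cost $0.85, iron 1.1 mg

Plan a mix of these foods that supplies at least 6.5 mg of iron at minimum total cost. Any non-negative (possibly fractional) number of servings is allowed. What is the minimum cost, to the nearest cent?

Cost per mg of iron: pasta $0.3000, canned tuna $0.7727, almonds $1.1667, banana $1.5000.
With no serving limits, use only pasta: 6.5 mg / 2.0 mg = 3.25 servings × $0.60 = $1.95.

$1.95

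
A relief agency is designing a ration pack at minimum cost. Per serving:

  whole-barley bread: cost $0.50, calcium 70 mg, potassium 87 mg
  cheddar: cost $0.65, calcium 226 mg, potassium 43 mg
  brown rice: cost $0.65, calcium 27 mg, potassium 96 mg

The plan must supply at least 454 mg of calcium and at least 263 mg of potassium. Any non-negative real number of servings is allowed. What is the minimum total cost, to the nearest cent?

With two linear requirements the optimum uses one or two foods; enumerate the corners.
whole-barley bread only: max(454/70, 263/87) = 6.486 servings → $3.24.
cheddar only: max(454/226, 263/43) = 6.116 servings → $3.98.
brown rice only: max(454/27, 263/96) = 16.81 servings → $10.93.
whole-barley bread + cheddar with both tight: 2.397 servings and 1.266 servings → $2.02.
whole-barley bread + brown rice with both targets exact would need a negative amount; discard.
cheddar + brown rice with both tight: 1.777 servings and 1.944 servings → $2.42.
So the least-cost plan costs $2.02.

$2.02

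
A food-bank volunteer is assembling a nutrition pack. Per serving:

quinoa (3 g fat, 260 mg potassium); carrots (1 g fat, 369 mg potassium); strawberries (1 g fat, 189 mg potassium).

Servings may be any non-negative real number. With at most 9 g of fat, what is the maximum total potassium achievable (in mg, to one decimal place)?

3321.0 mg

Potassium per g fat: carrots 369, strawberries 189, quinoa 86.67.
With no serving limits, spend the whole fat allowance on carrots: 9 g / 1 g × 369 mg = 3321.0 mg.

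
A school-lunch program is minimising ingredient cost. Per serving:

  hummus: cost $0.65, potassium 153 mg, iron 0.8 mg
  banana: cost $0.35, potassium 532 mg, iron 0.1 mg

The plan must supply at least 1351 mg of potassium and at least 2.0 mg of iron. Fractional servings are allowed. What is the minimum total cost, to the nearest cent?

$2.13

Minimising a linear cost over {potassium ≥ 1351, iron ≥ 2.0, servings ≥ 0} — the optimum is at a vertex, using one or two foods.
hummus only: max(1351/153, 2.0/0.8) = 8.83 servings → $5.74.
banana only: max(1351/532, 2.0/0.1) = 20 servings → $7.00.
hummus + banana with both tight: 2.264 servings and 1.888 servings → $2.13.
Cheapest feasible corner: $2.13.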